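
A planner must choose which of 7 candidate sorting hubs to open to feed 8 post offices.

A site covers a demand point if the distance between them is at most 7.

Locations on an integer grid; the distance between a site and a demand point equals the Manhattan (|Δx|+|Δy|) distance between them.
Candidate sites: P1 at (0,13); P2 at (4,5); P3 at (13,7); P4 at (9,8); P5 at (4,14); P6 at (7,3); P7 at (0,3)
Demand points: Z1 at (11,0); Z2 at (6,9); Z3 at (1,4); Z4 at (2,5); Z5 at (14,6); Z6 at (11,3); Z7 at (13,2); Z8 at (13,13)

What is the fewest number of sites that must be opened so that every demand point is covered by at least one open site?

Coverage sets (demand points within 7 of each site):
  P1: {}
  P2: {Z2, Z3, Z4}
  P3: {Z5, Z6, Z7, Z8}
  P4: {Z2, Z5, Z6}
  P5: {Z2}
  P6: {Z1, Z2, Z3, Z4, Z6, Z7}
  P7: {Z3, Z4}
No single site covers all 8 demand points.
But {P3, P6} covers everything, so the minimum is 2.

2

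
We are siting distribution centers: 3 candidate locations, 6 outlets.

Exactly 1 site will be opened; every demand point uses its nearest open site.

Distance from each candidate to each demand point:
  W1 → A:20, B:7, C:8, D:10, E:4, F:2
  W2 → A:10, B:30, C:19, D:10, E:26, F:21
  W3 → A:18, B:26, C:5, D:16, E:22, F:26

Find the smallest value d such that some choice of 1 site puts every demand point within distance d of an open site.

20

Open {W1}.
  Farthest demand point is A at distance 20 (to W1); all others are ≤ 20.
With {W3} the worst case is 26.
With {W2} the worst case is 30.
No size-1 selection achieves below 20.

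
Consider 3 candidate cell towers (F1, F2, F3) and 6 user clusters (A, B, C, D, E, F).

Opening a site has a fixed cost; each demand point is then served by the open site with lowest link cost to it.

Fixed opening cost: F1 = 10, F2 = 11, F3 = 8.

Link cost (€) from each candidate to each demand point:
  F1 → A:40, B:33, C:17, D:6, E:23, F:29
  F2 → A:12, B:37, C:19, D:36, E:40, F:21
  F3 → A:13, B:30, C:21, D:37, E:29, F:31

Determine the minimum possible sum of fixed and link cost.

133

Open {F1, F2}: assign each demand point to its cheapest open site.
  A→F2 12, B→F1 33, C→F1 17, D→F1 6, E→F1 23, F→F2 21
  link cost 112, fixed 21 → total 133.
Compare {F1, F3}: link cost 118 + fixed 18 = 136.
Compare {F1, F2, F3}: link cost 109 + fixed 29 = 138.
Compare {F1}: link cost 148 + fixed 10 = 158.
All other subsets cost ≥ 136. Minimum total cost: 133.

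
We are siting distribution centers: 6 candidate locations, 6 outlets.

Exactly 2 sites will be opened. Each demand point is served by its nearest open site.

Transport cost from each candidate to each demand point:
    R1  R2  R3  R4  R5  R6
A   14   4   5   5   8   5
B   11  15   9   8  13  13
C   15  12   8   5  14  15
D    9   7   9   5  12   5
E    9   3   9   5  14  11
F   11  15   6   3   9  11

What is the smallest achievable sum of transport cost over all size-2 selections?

Open {A, E}.
  R1→E 9, R2→E 3, R3→A 5, R4→A 5, R5→A 8, R6→A 5  ⇒ total 35.
Compare {A, D}: total 36.
Compare {A, F}: total 36.
No size-2 selection does better; minimum is 35.

35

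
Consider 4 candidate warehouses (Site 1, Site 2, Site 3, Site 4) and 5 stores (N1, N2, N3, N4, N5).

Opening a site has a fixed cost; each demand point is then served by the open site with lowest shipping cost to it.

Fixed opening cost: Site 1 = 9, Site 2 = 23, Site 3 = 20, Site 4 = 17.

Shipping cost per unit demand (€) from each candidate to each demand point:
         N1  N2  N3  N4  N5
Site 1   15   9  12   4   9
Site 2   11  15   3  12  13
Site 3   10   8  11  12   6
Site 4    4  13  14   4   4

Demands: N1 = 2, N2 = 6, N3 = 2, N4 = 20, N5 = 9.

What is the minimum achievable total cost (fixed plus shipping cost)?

228

Open {Site 1, Site 4}: assign each demand point to its cheapest open site.
  N1→Site 4 2×4=8, N2→Site 1 6×9=54, N3→Site 1 2×12=24, N4→Site 1 20×4=80, N5→Site 4 9×4=36
  shipping cost 202, fixed 26 → total 228.
Compare {Site 3, Site 4}: shipping cost 194 + fixed 37 = 231.
Compare {Site 1, Site 2, Site 4}: shipping cost 184 + fixed 49 = 233.
Compare {Site 2, Site 3, Site 4}: shipping cost 178 + fixed 60 = 238.
All other subsets cost ≥ 231. Minimum total cost: 228.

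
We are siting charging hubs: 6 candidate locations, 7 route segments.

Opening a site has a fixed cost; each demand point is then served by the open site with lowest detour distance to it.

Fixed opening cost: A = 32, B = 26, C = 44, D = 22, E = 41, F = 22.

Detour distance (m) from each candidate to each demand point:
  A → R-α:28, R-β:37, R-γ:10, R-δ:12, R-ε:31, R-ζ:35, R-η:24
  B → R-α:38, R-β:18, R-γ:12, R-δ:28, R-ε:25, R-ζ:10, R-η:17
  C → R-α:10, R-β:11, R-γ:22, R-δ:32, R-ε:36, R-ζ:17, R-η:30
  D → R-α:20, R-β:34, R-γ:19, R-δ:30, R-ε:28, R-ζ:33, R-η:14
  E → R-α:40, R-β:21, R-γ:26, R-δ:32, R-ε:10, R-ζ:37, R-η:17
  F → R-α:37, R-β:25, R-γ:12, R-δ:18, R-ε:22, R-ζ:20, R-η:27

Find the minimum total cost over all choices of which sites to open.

174

Open {B}: assign each demand point to its cheapest open site.
  R-α→B 38, R-β→B 18, R-γ→B 12, R-δ→B 28, R-ε→B 25, R-ζ→B 10, R-η→B 17
  detour distance 148, fixed 26 → total 174.
Compare {B, D}: detour distance 127 + fixed 48 = 175.
Compare {D, F}: detour distance 131 + fixed 44 = 175.
Compare {A, B}: detour distance 120 + fixed 58 = 178.
All other subsets cost ≥ 175. Minimum total cost: 174.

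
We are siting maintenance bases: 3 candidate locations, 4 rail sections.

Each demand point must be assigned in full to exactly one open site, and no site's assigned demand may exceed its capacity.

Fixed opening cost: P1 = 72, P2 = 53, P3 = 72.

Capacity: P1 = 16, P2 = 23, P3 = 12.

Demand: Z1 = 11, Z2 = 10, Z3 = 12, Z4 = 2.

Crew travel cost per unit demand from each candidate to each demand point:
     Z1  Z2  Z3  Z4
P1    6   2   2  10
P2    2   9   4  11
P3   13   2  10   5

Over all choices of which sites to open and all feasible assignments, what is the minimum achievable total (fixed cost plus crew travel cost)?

225

Open {P2, P3}; cheapest assignment that respects the capacities:
  P2 (cap 23, load 23): Z1, Z3 — cost 11×2 + 12×4 = 70
  P3 (cap 12, load 12): Z2, Z4 — cost 10×2 + 2×5 = 30
  Shipping 100, fixed 125 → total 225.
  Any other capacity-feasible assignment to {P2, P3} ships for at least 100.
Compare {P1, P2}: its best feasible assignment gives total 235.
Compare {P1, P2, P3}: its best feasible assignment gives total 273.
Every other set of open sites that can feasibly serve all demand totals ≥ 235 even under its best assignment. Minimum: 225.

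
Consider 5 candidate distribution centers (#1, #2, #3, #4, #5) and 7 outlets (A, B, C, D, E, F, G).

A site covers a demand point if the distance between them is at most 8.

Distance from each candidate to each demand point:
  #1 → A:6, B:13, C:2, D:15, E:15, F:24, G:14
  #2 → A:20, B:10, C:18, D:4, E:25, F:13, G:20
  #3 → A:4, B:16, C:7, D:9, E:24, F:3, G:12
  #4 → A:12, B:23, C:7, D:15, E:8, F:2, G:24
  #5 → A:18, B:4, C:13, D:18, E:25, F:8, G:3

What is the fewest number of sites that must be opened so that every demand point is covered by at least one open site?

Coverage sets (demand points within 8 of each site):
  #1: {A, C}
  #2: {D}
  #3: {A, C, F}
  #4: {C, E, F}
  #5: {B, F, G}
No 3 sites suffice: every size-3 union leaves at least one demand point uncovered.
But {#1, #2, #4, #5} covers everything, so the minimum is 4.

4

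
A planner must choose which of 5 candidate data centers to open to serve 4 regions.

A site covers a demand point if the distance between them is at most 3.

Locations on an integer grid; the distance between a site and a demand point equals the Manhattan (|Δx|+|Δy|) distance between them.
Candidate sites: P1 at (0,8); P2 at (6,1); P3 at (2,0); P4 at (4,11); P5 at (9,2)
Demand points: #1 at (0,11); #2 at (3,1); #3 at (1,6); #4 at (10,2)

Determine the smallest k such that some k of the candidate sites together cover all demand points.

Coverage sets (demand points within 3 of each site):
  P1: {#1, #3}
  P2: {#2}
  P3: {#2}
  P4: {}
  P5: {#4}
No 2 sites suffice: every size-2 union leaves at least one demand point uncovered.
But {P1, P2, P5} covers everything, so the minimum is 3.

3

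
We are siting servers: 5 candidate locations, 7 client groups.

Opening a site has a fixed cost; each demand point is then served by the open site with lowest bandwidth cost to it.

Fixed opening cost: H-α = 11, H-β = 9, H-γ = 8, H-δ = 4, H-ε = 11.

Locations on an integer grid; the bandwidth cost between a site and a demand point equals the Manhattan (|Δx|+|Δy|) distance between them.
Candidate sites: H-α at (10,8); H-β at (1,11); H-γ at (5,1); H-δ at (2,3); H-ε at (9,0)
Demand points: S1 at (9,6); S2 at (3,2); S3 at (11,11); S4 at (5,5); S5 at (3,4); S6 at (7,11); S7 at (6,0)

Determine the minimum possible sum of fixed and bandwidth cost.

44

Open {H-α, H-δ}: assign each demand point to its cheapest open site.
  S1→H-α 3, S2→H-δ 2, S3→H-α 4, S4→H-δ 5, S5→H-δ 2, S6→H-α 6, S7→H-δ 7
  bandwidth cost 29, fixed 15 → total 44.
Compare {H-α, H-γ}: bandwidth cost 27 + fixed 19 = 46.
Compare {H-α, H-γ, H-δ}: bandwidth cost 23 + fixed 23 = 46.
Compare {H-α, H-δ, H-ε}: bandwidth cost 25 + fixed 26 = 51.
All other subsets cost ≥ 46. Minimum total cost: 44.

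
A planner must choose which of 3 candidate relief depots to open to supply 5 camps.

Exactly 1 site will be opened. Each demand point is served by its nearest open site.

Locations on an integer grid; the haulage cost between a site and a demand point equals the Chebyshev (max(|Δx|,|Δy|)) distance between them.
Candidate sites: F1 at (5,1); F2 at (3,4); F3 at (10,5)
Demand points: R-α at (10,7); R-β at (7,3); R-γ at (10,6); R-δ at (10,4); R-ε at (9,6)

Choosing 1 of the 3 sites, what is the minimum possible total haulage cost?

Open {F3}.
  R-α→F3 2, R-β→F3 3, R-γ→F3 1, R-δ→F3 1, R-ε→F3 1  ⇒ total 8.
Compare {F1}: total 23.
Compare {F2}: total 31.

8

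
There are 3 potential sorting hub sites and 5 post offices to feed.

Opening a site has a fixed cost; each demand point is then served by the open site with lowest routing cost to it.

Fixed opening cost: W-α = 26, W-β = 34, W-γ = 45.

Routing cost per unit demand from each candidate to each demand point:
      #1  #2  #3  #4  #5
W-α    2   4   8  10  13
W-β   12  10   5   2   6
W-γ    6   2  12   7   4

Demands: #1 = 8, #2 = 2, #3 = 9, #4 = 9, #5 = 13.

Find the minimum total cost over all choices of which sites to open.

Open {W-α, W-β}: assign each demand point to its cheapest open site.
  #1→W-α 8×2=16, #2→W-α 2×4=8, #3→W-β 9×5=45, #4→W-β 9×2=18, #5→W-β 13×6=78
  routing cost 165, fixed 60 → total 225.
Compare {W-α, W-β, W-γ}: routing cost 135 + fixed 105 = 240.
Compare {W-β, W-γ}: routing cost 167 + fixed 79 = 246.
Compare {W-α, W-γ}: routing cost 207 + fixed 71 = 278.
All other subsets cost ≥ 240. Minimum total cost: 225.

225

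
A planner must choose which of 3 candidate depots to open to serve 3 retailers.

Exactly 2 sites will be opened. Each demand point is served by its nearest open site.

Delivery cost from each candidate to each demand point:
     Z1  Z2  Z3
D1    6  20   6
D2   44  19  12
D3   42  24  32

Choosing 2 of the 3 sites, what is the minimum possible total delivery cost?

Open {D1, D2}.
  Z1→D1 6, Z2→D2 19, Z3→D1 6  ⇒ total 31.
Compare {D1, D3}: total 32.
Compare {D2, D3}: total 73.

31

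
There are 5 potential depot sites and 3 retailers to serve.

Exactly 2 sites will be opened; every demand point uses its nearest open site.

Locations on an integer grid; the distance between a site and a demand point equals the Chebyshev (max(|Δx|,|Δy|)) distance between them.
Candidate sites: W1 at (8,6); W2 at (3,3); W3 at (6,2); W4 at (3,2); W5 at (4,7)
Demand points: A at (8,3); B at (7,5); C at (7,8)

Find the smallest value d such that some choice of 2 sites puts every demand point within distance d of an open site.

2

Open {W1, W3}.
  Farthest demand point is A at distance 2 (to W3); all others are ≤ 2.
With {W1, W2} the worst case is 3.
With {W1, W4} the worst case is 3.
No size-2 selection achieves below 2.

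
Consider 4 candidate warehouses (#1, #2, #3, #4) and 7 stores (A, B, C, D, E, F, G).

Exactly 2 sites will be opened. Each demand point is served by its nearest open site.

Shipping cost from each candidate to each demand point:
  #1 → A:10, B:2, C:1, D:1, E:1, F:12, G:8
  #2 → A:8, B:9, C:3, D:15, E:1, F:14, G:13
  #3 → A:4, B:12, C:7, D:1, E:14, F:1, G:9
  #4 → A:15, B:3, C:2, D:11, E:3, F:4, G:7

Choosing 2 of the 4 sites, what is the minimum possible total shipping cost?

Open {#1, #3}.
  A→#3 4, B→#1 2, C→#1 1, D→#1 1, E→#1 1, F→#3 1, G→#1 8  ⇒ total 18.
Compare {#3, #4}: total 21.
Compare {#1, #4}: total 26.
No size-2 selection does better; minimum is 18.

18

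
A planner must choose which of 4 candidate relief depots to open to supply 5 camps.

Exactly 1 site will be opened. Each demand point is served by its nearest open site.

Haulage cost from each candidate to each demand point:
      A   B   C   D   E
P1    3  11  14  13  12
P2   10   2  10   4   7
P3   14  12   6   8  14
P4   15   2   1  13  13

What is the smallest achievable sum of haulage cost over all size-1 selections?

33

Open {P2}.
  A→P2 10, B→P2 2, C→P2 10, D→P2 4, E→P2 7  ⇒ total 33.
Compare {P4}: total 44.
Compare {P1}: total 53.
No size-1 selection does better; minimum is 33.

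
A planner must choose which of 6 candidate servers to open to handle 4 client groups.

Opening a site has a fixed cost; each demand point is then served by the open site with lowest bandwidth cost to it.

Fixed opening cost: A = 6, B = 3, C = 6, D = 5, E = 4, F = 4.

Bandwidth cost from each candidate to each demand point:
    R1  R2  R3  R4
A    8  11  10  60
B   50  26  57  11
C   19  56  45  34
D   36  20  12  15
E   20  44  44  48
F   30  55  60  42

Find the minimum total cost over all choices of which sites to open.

49

Open {A, B}: assign each demand point to its cheapest open site.
  R1→A 8, R2→A 11, R3→A 10, R4→B 11
  bandwidth cost 40, fixed 9 → total 49.
Compare {A, B, E}: bandwidth cost 40 + fixed 13 = 53.
Compare {A, B, F}: bandwidth cost 40 + fixed 13 = 53.
Compare {A, B, D}: bandwidth cost 40 + fixed 14 = 54.
All other subsets cost ≥ 53. Minimum total cost: 49.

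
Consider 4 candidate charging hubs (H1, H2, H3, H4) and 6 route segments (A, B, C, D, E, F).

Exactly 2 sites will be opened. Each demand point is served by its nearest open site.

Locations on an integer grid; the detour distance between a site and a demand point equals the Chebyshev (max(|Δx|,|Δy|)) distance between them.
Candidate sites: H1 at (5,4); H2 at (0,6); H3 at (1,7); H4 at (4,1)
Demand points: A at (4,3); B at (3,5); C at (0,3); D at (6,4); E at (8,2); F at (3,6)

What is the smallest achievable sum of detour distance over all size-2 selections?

12

Open {H1, H2}.
  A→H1 1, B→H1 2, C→H2 3, D→H1 1, E→H1 3, F→H1 2  ⇒ total 12.
Compare {H1, H3}: total 13.
Compare {H1, H4}: total 13.
No size-2 selection does better; minimum is 12.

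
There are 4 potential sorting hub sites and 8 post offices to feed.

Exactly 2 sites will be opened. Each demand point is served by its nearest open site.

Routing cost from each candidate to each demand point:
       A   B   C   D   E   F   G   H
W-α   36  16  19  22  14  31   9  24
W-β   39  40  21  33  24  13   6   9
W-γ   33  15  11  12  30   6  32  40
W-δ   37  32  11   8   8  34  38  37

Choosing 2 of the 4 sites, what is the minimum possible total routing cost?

Open {W-β, W-γ}.
  A→W-γ 33, B→W-γ 15, C→W-γ 11, D→W-γ 12, E→W-β 24, F→W-γ 6, G→W-β 6, H→W-β 9  ⇒ total 116.
Compare {W-α, W-γ}: total 124.
Compare {W-β, W-δ}: total 124.
No size-2 selection does better; minimum is 116.

116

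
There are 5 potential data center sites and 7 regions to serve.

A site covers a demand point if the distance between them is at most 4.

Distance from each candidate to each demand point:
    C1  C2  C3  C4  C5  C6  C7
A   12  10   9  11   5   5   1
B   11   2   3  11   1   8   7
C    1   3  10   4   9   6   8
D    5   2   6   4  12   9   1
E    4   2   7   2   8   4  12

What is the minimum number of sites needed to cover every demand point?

Coverage sets (demand points within 4 of each site):
  A: {C7}
  B: {C2, C3, C5}
  C: {C1, C2, C4}
  D: {C2, C4, C7}
  E: {C1, C2, C4, C6}
No 2 sites suffice: every size-2 union leaves at least one demand point uncovered.
But {A, B, E} covers everything, so the minimum is 3.

3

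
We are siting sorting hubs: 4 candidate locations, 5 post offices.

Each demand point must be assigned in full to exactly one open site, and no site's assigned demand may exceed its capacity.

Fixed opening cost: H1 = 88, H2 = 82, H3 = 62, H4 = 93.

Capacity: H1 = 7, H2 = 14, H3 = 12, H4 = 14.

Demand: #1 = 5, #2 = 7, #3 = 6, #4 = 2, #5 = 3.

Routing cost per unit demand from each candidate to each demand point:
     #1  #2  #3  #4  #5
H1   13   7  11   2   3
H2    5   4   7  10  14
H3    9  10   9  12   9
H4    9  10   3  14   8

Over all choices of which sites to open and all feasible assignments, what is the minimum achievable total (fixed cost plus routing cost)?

290

Open {H2, H4}; cheapest assignment that respects the capacities:
  H2 (cap 14, load 14): #1, #2, #4 — cost 5×5 + 7×4 + 2×10 = 73
  H4 (cap 14, load 9): #3, #5 — cost 6×3 + 3×8 = 42
  Shipping 115, fixed 175 → total 290.
  Any other capacity-feasible assignment to {H2, H4} ships for at least 115.
Compare {H2, H3}: its best feasible assignment gives total 298.
Compare {H3, H4}: its best feasible assignment gives total 336.
Every other set of open sites that can feasibly serve all demand totals ≥ 298 even under its best assignment. Minimum: 290.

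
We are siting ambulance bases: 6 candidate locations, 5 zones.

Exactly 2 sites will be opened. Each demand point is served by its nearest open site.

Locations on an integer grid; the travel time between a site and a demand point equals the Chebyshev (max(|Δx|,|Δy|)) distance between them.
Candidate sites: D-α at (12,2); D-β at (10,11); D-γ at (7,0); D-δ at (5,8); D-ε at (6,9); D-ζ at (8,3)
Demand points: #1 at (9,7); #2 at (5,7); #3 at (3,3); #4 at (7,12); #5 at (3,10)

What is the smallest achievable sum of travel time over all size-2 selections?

14

Open {D-δ, D-ε}.
  #1→D-ε 3, #2→D-δ 1, #3→D-δ 5, #4→D-ε 3, #5→D-δ 2  ⇒ total 14.
Compare {D-β, D-δ}: total 15.
Compare {D-γ, D-δ}: total 15.
No size-2 selection does better; minimum is 14.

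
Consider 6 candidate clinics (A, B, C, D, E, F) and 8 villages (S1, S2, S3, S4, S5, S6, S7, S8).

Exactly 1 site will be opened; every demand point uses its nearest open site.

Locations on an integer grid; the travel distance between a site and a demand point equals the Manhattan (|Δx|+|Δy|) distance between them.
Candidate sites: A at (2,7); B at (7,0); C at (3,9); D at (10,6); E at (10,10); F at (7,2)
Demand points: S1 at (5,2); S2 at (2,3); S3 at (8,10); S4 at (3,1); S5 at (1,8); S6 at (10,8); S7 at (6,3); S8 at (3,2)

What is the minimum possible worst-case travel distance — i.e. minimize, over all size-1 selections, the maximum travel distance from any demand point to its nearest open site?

9

Open {A}.
  Farthest demand point is S3 at travel distance 9 (to A); all others are ≤ 9.
With {C} the worst case is 9.
With {D} the worst case is 12.
No size-1 selection achieves below 9.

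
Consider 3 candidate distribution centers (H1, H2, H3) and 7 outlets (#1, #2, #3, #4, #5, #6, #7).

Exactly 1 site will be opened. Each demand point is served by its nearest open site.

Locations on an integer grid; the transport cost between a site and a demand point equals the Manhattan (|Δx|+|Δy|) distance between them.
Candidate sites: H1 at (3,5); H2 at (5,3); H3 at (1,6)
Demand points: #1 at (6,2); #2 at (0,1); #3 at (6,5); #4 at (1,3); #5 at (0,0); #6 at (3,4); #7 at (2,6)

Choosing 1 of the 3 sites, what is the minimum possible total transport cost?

31

Open {H1}.
  #1→H1 6, #2→H1 7, #3→H1 3, #4→H1 4, #5→H1 8, #6→H1 1, #7→H1 2  ⇒ total 31.
Compare {H2}: total 33.
Compare {H3}: total 36.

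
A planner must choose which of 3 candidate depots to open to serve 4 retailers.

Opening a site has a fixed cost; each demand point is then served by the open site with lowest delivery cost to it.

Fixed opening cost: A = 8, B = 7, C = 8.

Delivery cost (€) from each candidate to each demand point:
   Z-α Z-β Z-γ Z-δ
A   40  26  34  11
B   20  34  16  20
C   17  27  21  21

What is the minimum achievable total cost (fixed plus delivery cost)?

Open {A, B}: assign each demand point to its cheapest open site.
  Z-α→B 20, Z-β→A 26, Z-γ→B 16, Z-δ→A 11
  delivery cost 73, fixed 15 → total 88.
Compare {A, C}: delivery cost 75 + fixed 16 = 91.
Compare {A, B, C}: delivery cost 70 + fixed 23 = 93.
Compare {C}: delivery cost 86 + fixed 8 = 94.
All other subsets cost ≥ 91. Minimum total cost: 88.

88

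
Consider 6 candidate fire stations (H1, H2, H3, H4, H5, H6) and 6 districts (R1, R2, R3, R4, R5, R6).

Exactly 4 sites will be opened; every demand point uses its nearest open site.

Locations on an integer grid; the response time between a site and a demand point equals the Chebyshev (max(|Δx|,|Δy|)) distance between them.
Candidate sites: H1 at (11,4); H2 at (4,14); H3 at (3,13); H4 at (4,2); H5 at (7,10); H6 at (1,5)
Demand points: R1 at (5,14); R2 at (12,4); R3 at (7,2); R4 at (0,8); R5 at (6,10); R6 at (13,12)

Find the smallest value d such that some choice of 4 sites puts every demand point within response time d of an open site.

Open {H1, H2, H3, H5}.
  Farthest demand point is R6 at response time 6 (to H5); all others are ≤ 6.
With {H1, H2, H4, H5} the worst case is 6.
With {H1, H2, H5, H6} the worst case is 6.
No size-4 selection achieves below 6.

6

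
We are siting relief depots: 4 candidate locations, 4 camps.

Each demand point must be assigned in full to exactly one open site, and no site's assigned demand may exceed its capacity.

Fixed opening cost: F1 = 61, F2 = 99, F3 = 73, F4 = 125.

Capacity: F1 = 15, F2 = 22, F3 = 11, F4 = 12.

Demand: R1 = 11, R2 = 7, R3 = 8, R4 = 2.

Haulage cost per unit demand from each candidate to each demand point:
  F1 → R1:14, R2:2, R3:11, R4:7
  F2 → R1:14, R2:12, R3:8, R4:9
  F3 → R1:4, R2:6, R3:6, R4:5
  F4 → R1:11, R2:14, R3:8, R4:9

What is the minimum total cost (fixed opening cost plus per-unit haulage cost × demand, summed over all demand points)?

369

Open {F1, F2, F3}; cheapest assignment that respects the capacities:
  F1 (cap 15, load 9): R2, R4 — cost 7×2 + 2×7 = 28
  F2 (cap 22, load 8): R3 — cost 8×8 = 64
  F3 (cap 11, load 11): R1 — cost 11×4 = 44
  Shipping 136, fixed 233 → total 369.
  Any other capacity-feasible assignment to {F1, F2, F3} ships for at least 136.
Compare {F2, F3}: its best feasible assignment gives total 382.
Compare {F1, F3, F4}: its best feasible assignment gives total 395.
Every other set of open sites that can feasibly serve all demand totals ≥ 382 even under its best assignment. Minimum: 369.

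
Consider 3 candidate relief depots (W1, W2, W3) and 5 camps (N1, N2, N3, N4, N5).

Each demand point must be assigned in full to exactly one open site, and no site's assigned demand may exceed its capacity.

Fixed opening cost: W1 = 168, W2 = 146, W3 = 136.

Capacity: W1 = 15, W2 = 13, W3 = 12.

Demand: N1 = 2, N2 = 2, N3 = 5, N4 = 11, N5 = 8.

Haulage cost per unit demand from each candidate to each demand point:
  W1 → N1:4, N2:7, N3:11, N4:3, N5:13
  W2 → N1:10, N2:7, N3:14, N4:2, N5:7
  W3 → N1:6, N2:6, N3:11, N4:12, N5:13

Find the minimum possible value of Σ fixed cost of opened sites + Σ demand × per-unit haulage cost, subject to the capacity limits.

495

Open {W1, W2}; cheapest assignment that respects the capacities:
  W1 (cap 15, load 15): N1, N2, N4 — cost 2×4 + 2×7 + 11×3 = 55
  W2 (cap 13, load 13): N3, N5 — cost 5×14 + 8×7 = 126
  Shipping 181, fixed 314 → total 495.
  Any other capacity-feasible assignment to {W1, W2} ships for at least 181.
Compare {W1, W2, W3}: its best feasible assignment gives total 614.
Every other set of open sites that can feasibly serve all demand totals ≥ 614 even under its best assignment. Minimum: 495.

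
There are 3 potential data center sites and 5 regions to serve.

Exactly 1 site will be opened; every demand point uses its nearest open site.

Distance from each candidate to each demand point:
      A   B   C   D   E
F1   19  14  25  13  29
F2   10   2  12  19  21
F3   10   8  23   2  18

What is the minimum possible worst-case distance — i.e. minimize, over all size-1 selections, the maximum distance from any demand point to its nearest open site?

21

Open {F2}.
  Farthest demand point is E at distance 21 (to F2); all others are ≤ 21.
With {F3} the worst case is 23.
With {F1} the worst case is 29.
No size-1 selection achieves below 21.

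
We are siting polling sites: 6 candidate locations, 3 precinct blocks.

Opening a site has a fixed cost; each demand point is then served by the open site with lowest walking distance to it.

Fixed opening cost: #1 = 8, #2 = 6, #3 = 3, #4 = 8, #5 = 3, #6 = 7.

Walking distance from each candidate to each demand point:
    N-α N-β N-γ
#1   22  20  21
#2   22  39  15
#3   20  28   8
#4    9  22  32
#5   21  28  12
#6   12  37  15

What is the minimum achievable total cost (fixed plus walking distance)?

Open {#3, #4}: assign each demand point to its cheapest open site.
  N-α→#4 9, N-β→#4 22, N-γ→#3 8
  walking distance 39, fixed 11 → total 50.
Compare {#3, #4, #5}: walking distance 39 + fixed 14 = 53.
Compare {#4, #5}: walking distance 43 + fixed 11 = 54.
Compare {#1, #3, #4}: walking distance 37 + fixed 19 = 56.
All other subsets cost ≥ 53. Minimum total cost: 50.

50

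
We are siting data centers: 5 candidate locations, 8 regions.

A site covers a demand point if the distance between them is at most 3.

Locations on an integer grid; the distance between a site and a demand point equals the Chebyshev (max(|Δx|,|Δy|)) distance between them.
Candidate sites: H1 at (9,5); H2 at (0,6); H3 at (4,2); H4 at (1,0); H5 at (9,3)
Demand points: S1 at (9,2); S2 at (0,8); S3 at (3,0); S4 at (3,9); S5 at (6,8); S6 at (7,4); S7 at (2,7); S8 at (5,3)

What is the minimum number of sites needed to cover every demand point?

3

Coverage sets (demand points within 3 of each site):
  H1: {S1, S5, S6}
  H2: {S2, S4, S7}
  H3: {S3, S6, S8}
  H4: {S3}
  H5: {S1, S6}
No 2 sites suffice: every size-2 union leaves at least one demand point uncovered.
But {H1, H2, H3} covers everything, so the minimum is 3.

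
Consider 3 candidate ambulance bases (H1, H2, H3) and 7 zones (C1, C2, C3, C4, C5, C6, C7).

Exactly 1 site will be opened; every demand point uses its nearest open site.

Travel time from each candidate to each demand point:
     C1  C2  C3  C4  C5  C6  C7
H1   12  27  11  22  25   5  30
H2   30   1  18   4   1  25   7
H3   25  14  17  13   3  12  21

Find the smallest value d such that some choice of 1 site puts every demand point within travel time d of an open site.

25

Open {H3}.
  Farthest demand point is C1 at travel time 25 (to H3); all others are ≤ 25.
With {H1} the worst case is 30.
With {H2} the worst case is 30.
No size-1 selection achieves below 25.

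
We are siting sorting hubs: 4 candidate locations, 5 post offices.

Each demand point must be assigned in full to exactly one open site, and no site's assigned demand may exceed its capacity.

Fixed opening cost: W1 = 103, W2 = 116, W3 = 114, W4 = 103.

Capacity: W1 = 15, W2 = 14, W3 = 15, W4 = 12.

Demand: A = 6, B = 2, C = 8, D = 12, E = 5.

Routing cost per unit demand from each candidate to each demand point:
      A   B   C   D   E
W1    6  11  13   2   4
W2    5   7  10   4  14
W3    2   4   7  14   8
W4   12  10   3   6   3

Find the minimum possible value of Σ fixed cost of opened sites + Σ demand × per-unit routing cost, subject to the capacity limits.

Open {W1, W3, W4}; cheapest assignment that respects the capacities:
  W1 (cap 15, load 12): D — cost 12×2 = 24
  W3 (cap 15, load 13): A, B, E — cost 6×2 + 2×4 + 5×8 = 60
  W4 (cap 12, load 8): C — cost 8×3 = 24
  Shipping 108, fixed 320 → total 428.
  Any other capacity-feasible assignment to {W1, W3, W4} ships for at least 108.
Compare {W1, W2, W4}: its best feasible assignment gives total 464.
Compare {W2, W3, W4}: its best feasible assignment gives total 465.
Every other set of open sites that can feasibly serve all demand totals ≥ 464 even under its best assignment. Minimum: 428.

428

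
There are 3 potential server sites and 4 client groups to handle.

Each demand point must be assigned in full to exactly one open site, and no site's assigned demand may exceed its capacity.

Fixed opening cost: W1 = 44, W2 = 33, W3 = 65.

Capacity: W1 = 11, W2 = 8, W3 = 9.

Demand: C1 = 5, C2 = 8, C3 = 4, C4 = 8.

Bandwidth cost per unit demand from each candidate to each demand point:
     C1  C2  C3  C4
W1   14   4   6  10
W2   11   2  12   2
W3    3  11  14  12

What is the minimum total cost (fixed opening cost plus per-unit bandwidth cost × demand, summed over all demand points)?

Open {W1, W2, W3}; cheapest assignment that respects the capacities:
  W1 (cap 11, load 8): C2 — cost 8×4 = 32
  W2 (cap 8, load 8): C4 — cost 8×2 = 16
  W3 (cap 9, load 9): C1, C3 — cost 5×3 + 4×14 = 71
  Shipping 119, fixed 142 → total 261.
  Any other capacity-feasible assignment to {W1, W2, W3} ships for at least 119.
Total demand is 25 and no other set of sites has combined capacity ≥ 25, so {W1, W2, W3} is the only feasible choice of open sites. Minimum: 261.

261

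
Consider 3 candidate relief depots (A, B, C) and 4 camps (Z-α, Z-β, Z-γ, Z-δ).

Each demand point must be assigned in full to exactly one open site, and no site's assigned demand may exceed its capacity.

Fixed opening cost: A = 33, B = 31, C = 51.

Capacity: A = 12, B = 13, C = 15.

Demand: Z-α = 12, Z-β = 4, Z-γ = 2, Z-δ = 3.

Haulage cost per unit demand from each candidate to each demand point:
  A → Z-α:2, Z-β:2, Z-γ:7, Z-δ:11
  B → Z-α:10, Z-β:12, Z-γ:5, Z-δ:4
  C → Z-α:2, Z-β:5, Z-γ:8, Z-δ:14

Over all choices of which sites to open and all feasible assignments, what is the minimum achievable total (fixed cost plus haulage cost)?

Open {A, B}; cheapest assignment that respects the capacities:
  A (cap 12, load 12): Z-α — cost 12×2 = 24
  B (cap 13, load 9): Z-β, Z-γ, Z-δ — cost 4×12 + 2×5 + 3×4 = 70
  Shipping 94, fixed 64 → total 158.
  Any other capacity-feasible assignment to {A, B} ships for at least 94.
Compare {A, C}: its best feasible assignment gives total 163.
Compare {A, B, C}: its best feasible assignment gives total 169.
Every other set of open sites that can feasibly serve all demand totals ≥ 163 even under its best assignment. Minimum: 158.

158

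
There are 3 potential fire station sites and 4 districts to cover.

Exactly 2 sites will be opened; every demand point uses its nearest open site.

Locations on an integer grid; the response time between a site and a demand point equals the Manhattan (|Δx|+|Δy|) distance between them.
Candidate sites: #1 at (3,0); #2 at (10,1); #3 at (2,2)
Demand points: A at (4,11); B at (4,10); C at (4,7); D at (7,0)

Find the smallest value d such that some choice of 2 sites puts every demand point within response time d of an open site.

11

Open {#1, #3}.
  Farthest demand point is A at response time 11 (to #3); all others are ≤ 11.
With {#2, #3} the worst case is 11.
With {#1, #2} the worst case is 12.
No size-2 selection achieves below 11.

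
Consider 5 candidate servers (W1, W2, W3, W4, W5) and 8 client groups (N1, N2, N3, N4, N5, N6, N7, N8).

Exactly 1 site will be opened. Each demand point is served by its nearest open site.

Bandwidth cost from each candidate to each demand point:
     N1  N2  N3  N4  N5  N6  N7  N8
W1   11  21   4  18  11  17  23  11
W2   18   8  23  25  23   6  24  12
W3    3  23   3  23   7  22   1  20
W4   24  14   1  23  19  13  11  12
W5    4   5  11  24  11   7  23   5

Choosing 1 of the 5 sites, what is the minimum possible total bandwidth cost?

Open {W5}.
  N1→W5 4, N2→W5 5, N3→W5 11, N4→W5 24, N5→W5 11, N6→W5 7, N7→W5 23, N8→W5 5  ⇒ total 90.
Compare {W3}: total 102.
Compare {W1}: total 116.
No size-1 selection does better; minimum is 90.

90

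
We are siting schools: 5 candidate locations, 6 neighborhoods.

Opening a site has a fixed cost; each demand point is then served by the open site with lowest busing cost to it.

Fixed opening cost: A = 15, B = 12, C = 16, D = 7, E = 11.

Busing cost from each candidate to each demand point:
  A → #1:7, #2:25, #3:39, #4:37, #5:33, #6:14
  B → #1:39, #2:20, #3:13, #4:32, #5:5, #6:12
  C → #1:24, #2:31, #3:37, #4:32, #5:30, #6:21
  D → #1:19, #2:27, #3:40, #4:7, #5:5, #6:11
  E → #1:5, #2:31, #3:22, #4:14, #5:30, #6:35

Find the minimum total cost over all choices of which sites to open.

Open {B, D, E}: assign each demand point to its cheapest open site.
  #1→E 5, #2→B 20, #3→B 13, #4→D 7, #5→B 5, #6→D 11
  busing cost 61, fixed 30 → total 91.
Compare {B, E}: busing cost 69 + fixed 23 = 92.
Compare {B, D}: busing cost 75 + fixed 19 = 94.
Compare {D, E}: busing cost 77 + fixed 18 = 95.
All other subsets cost ≥ 92. Minimum total cost: 91.

91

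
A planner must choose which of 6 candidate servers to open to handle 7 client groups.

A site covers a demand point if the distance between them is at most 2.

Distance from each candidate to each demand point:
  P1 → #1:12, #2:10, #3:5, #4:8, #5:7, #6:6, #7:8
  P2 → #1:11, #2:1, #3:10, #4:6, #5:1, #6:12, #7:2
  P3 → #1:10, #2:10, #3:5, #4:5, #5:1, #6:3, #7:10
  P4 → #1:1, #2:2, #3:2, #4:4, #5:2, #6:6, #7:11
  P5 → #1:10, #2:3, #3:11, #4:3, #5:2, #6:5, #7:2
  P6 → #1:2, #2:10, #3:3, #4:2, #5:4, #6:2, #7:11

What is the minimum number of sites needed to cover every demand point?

Coverage sets (demand points within 2 of each site):
  P1: {}
  P2: {#2, #5, #7}
  P3: {#5}
  P4: {#1, #2, #3, #5}
  P5: {#5, #7}
  P6: {#1, #4, #6}
No 2 sites suffice: every size-2 union leaves at least one demand point uncovered.
But {P2, P4, P6} covers everything, so the minimum is 3.

3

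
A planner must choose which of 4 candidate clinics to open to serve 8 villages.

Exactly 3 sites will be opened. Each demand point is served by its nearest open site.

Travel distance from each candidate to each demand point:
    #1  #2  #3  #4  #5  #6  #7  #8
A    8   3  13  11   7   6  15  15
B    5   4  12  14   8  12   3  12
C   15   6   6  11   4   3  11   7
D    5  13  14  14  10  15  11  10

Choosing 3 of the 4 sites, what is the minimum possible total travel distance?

Open {A, B, C}.
  #1→B 5, #2→A 3, #3→C 6, #4→A 11, #5→C 4, #6→C 3, #7→B 3, #8→C 7  ⇒ total 42.
Compare {B, C, D}: total 43.
Compare {A, C, D}: total 50.
No size-3 selection does better; minimum is 42.

42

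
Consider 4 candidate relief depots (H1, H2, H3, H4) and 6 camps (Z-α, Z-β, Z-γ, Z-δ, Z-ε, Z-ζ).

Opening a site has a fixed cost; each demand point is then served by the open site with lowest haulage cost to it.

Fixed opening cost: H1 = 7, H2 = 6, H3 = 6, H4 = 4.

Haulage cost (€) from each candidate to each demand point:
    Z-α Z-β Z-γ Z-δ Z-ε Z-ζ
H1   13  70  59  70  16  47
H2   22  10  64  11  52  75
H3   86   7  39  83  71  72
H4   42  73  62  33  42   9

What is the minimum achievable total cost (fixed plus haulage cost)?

118

Open {H1, H2, H3, H4}: assign each demand point to its cheapest open site.
  Z-α→H1 13, Z-β→H3 7, Z-γ→H3 39, Z-δ→H2 11, Z-ε→H1 16, Z-ζ→H4 9
  haulage cost 95, fixed 23 → total 118.
Compare {H1, H3, H4}: haulage cost 117 + fixed 17 = 134.
Compare {H1, H2, H4}: haulage cost 118 + fixed 17 = 135.
Compare {H2, H3, H4}: haulage cost 130 + fixed 16 = 146.
All other subsets cost ≥ 134. Minimum total cost: 118.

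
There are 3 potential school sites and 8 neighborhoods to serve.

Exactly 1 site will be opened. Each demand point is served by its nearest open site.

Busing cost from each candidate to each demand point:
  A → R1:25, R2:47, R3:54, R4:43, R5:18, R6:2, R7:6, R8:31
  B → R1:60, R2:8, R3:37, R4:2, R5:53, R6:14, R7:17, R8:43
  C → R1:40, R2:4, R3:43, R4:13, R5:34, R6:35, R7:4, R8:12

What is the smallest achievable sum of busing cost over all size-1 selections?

185

Open {C}.
  R1→C 40, R2→C 4, R3→C 43, R4→C 13, R5→C 34, R6→C 35, R7→C 4, R8→C 12  ⇒ total 185.
Compare {A}: total 226.
Compare {B}: total 234.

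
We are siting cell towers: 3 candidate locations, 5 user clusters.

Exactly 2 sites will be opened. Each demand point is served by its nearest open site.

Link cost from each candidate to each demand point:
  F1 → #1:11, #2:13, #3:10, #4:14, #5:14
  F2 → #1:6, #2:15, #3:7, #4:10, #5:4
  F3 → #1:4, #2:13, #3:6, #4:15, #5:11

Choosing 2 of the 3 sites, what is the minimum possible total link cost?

Open {F2, F3}.
  #1→F3 4, #2→F3 13, #3→F3 6, #4→F2 10, #5→F2 4  ⇒ total 37.
Compare {F1, F2}: total 40.
Compare {F1, F3}: total 48.

37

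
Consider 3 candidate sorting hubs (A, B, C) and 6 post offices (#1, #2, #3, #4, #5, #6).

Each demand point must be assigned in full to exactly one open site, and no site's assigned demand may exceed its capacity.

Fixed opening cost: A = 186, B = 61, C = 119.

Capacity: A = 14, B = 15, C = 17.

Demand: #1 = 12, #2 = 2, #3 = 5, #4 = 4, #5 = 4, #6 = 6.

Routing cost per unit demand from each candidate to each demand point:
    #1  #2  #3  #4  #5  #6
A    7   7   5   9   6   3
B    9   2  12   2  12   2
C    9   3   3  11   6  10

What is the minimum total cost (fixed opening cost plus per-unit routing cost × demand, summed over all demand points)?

Open {A, B, C}; cheapest assignment that respects the capacities:
  A (cap 14, load 12): #1 — cost 12×7 = 84
  B (cap 15, load 12): #2, #4, #6 — cost 2×2 + 4×2 + 6×2 = 24
  C (cap 17, load 9): #3, #5 — cost 5×3 + 4×6 = 39
  Shipping 147, fixed 366 → total 513.
  Any other capacity-feasible assignment to {A, B, C} ships for at least 147.
Total demand is 33 and no other set of sites has combined capacity ≥ 33, so {A, B, C} is the only feasible choice of open sites. Minimum: 513.

513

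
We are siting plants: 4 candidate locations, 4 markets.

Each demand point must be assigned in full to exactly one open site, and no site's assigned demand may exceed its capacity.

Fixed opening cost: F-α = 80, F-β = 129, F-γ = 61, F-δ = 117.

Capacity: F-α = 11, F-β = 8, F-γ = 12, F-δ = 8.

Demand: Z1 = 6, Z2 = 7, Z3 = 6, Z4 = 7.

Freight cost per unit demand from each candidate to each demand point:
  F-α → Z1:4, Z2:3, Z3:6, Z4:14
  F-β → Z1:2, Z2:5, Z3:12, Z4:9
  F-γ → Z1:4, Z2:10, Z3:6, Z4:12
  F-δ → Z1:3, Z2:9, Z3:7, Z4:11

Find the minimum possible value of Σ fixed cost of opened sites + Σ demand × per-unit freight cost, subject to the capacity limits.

Open {F-α, F-β, F-γ}; cheapest assignment that respects the capacities:
  F-α (cap 11, load 7): Z2 — cost 7×3 = 21
  F-β (cap 8, load 7): Z4 — cost 7×9 = 63
  F-γ (cap 12, load 12): Z1, Z3 — cost 6×4 + 6×6 = 60
  Shipping 144, fixed 270 → total 414.
  Any other capacity-feasible assignment to {F-α, F-β, F-γ} ships for at least 144.
Compare {F-α, F-γ, F-δ}: its best feasible assignment gives total 416.
Compare {F-β, F-γ, F-δ}: its best feasible assignment gives total 479.
Every other set of open sites that can feasibly serve all demand totals ≥ 416 even under its best assignment. Minimum: 414.

414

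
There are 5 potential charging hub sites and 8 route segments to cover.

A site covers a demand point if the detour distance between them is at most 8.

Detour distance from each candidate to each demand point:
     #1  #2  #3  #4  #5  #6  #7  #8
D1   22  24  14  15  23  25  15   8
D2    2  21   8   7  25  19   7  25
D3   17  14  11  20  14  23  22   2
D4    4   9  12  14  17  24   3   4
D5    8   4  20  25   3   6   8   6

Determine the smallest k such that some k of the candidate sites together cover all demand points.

2

Coverage sets (demand points within 8 of each site):
  D1: {#8}
  D2: {#1, #3, #4, #7}
  D3: {#8}
  D4: {#1, #7, #8}
  D5: {#1, #2, #5, #6, #7, #8}
No single site covers all 8 demand points.
But {D2, D5} covers everything, so the minimum is 2.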